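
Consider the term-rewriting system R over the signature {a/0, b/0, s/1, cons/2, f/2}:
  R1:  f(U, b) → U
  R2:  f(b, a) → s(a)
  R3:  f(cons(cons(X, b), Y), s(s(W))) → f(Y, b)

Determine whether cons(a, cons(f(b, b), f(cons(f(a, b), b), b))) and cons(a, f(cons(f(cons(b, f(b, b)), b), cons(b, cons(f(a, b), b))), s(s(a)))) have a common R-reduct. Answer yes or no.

yes — NF(t₁) = cons(a, cons(b, cons(a, b))), NF(t₂) = cons(a, cons(b, cons(a, b)))

Reduce t₁ = cons(a, cons(f(b, b), f(cons(f(a, b), b), b))):
1. cons(a, cons(f(b, b), f(cons(f(a, b), b), b)))  →  cons(a, cons(b, f(cons(f(a, b), b), b)))   [R1 at 2.1]
2. cons(a, cons(b, f(cons(f(a, b), b), b)))  →  cons(a, cons(b, cons(f(a, b), b)))   [R1 at 2.2]
3. cons(a, cons(b, cons(f(a, b), b)))  →  cons(a, cons(b, cons(a, b)))   [R1 at 2.2.1]

Reduce t₂ = cons(a, f(cons(f(cons(b, f(b, b)), b), cons(b, cons(f(a, b), b))), s(s(a)))):
1. cons(a, f(cons(f(cons(b, f(b, b)), b), cons(b, cons(f(a, b), b))), s(s(a))))  →  cons(a, f(cons(cons(b, f(b, b)), cons(b, cons(f(a, b), b))), s(s(a))))   [R1 at 2.1.1]
2. cons(a, f(cons(cons(b, f(b, b)), cons(b, cons(f(a, b), b))), s(s(a))))  →  cons(a, f(cons(cons(b, b), cons(b, cons(f(a, b), b))), s(s(a))))   [R1 at 2.1.1.2]
3. cons(a, f(cons(cons(b, b), cons(b, cons(f(a, b), b))), s(s(a))))  →  cons(a, f(cons(b, cons(f(a, b), b)), b))   [R3 at 2]
4. cons(a, f(cons(b, cons(f(a, b), b)), b))  →  cons(a, cons(b, cons(f(a, b), b)))   [R1 at 2]
5. cons(a, cons(b, cons(f(a, b), b)))  →  cons(a, cons(b, cons(a, b)))   [R1 at 2.2.1]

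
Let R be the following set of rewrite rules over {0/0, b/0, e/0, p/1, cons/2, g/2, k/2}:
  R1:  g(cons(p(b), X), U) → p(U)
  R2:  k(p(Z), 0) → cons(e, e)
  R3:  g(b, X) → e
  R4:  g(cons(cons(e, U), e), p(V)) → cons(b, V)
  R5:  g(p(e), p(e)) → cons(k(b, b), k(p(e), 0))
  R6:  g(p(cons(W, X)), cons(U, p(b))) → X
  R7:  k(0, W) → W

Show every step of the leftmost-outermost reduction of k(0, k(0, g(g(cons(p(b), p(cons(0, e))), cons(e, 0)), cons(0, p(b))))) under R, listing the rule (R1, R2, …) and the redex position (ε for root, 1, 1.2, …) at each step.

1. k(0, k(0, g(g(cons(p(b), p(cons(0, e))), cons(e, 0)), cons(0, p(b)))))  →  k(0, g(g(cons(p(b), p(cons(0, e))), cons(e, 0)), cons(0, p(b))))   [R7 at ε]
2. k(0, g(g(cons(p(b), p(cons(0, e))), cons(e, 0)), cons(0, p(b))))  →  g(g(cons(p(b), p(cons(0, e))), cons(e, 0)), cons(0, p(b)))   [R7 at ε]
3. g(g(cons(p(b), p(cons(0, e))), cons(e, 0)), cons(0, p(b)))  →  g(p(cons(e, 0)), cons(0, p(b)))   [R1 at 1]
4. g(p(cons(e, 0)), cons(0, p(b)))  →  0   [R6 at ε]

0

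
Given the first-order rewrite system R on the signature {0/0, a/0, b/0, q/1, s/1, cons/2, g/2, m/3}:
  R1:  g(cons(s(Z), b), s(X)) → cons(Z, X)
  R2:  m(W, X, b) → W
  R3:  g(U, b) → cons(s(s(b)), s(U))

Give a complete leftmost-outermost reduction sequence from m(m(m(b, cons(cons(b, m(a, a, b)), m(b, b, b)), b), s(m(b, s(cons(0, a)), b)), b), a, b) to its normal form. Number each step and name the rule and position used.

1. m(m(m(b, cons(cons(b, m(a, a, b)), m(b, b, b)), b), s(m(b, s(cons(0, a)), b)), b), a, b)  →  m(m(b, cons(cons(b, m(a, a, b)), m(b, b, b)), b), s(m(b, s(cons(0, a)), b)), b)   [R2 at ε]
2. m(m(b, cons(cons(b, m(a, a, b)), m(b, b, b)), b), s(m(b, s(cons(0, a)), b)), b)  →  m(b, cons(cons(b, m(a, a, b)), m(b, b, b)), b)   [R2 at ε]
3. m(b, cons(cons(b, m(a, a, b)), m(b, b, b)), b)  →  b   [R2 at ε]

b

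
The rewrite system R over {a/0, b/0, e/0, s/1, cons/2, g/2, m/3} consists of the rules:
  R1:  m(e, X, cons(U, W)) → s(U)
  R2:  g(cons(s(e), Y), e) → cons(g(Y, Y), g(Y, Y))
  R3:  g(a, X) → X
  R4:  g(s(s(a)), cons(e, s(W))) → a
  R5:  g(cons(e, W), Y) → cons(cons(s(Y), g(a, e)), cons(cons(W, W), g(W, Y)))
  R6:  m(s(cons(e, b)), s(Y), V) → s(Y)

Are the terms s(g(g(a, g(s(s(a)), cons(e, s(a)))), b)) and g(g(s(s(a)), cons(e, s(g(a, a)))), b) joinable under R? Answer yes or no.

Reduce t₁ = s(g(g(a, g(s(s(a)), cons(e, s(a)))), b)):
1. s(g(g(a, g(s(s(a)), cons(e, s(a)))), b))  →  s(g(g(s(s(a)), cons(e, s(a))), b))   [R3 at 1.1]
2. s(g(g(s(s(a)), cons(e, s(a))), b))  →  s(g(a, b))   [R4 at 1.1]
3. s(g(a, b))  →  s(b)   [R3 at 1]

Reduce t₂ = g(g(s(s(a)), cons(e, s(g(a, a)))), b):
1. g(g(s(s(a)), cons(e, s(g(a, a)))), b)  →  g(a, b)   [R4 at 1]
2. g(a, b)  →  b   [R3 at ε]

no — NF(t₁) = s(b), NF(t₂) = b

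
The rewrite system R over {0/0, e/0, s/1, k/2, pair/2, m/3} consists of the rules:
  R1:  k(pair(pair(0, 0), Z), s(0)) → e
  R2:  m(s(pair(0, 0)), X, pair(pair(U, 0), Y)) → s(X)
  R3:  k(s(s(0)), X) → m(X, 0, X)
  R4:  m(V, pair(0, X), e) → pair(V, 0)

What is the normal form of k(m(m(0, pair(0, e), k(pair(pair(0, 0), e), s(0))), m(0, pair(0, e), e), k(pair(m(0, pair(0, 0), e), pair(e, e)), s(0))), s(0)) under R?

1. k(m(m(0, pair(0, e), k(pair(pair(0, 0), e), s(0))), m(0, pair(0, e), e), k(pair(m(0, pair(0, 0), e), pair(e, e)), s(0))), s(0))  →  k(m(m(0, pair(0, e), e), m(0, pair(0, e), e), k(pair(m(0, pair(0, 0), e), pair(e, e)), s(0))), s(0))   [R1 at 1.1.3]
2. k(m(m(0, pair(0, e), e), m(0, pair(0, e), e), k(pair(m(0, pair(0, 0), e), pair(e, e)), s(0))), s(0))  →  k(m(pair(0, 0), m(0, pair(0, e), e), k(pair(m(0, pair(0, 0), e), pair(e, e)), s(0))), s(0))   [R4 at 1.1]
3. k(m(pair(0, 0), m(0, pair(0, e), e), k(pair(m(0, pair(0, 0), e), pair(e, e)), s(0))), s(0))  →  k(m(pair(0, 0), pair(0, 0), k(pair(m(0, pair(0, 0), e), pair(e, e)), s(0))), s(0))   [R4 at 1.2]
4. k(m(pair(0, 0), pair(0, 0), k(pair(m(0, pair(0, 0), e), pair(e, e)), s(0))), s(0))  →  k(m(pair(0, 0), pair(0, 0), k(pair(pair(0, 0), pair(e, e)), s(0))), s(0))   [R4 at 1.3.1.1]
5. k(m(pair(0, 0), pair(0, 0), k(pair(pair(0, 0), pair(e, e)), s(0))), s(0))  →  k(m(pair(0, 0), pair(0, 0), e), s(0))   [R1 at 1.3]
6. k(m(pair(0, 0), pair(0, 0), e), s(0))  →  k(pair(pair(0, 0), 0), s(0))   [R4 at 1]
7. k(pair(pair(0, 0), 0), s(0))  →  e   [R1 at ε]

e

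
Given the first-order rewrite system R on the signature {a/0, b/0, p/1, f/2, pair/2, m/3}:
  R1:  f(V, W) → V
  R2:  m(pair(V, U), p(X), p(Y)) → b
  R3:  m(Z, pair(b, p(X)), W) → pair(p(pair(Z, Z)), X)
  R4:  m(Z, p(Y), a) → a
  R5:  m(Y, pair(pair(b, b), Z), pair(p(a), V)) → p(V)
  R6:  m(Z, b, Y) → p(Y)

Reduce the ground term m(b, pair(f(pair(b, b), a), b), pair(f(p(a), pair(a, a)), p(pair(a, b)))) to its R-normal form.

p(p(pair(a, b)))

1. m(b, pair(f(pair(b, b), a), b), pair(f(p(a), pair(a, a)), p(pair(a, b))))  →  m(b, pair(pair(b, b), b), pair(f(p(a), pair(a, a)), p(pair(a, b))))   [R1 at 2.1]
2. m(b, pair(pair(b, b), b), pair(f(p(a), pair(a, a)), p(pair(a, b))))  →  m(b, pair(pair(b, b), b), pair(p(a), p(pair(a, b))))   [R1 at 3.1]
3. m(b, pair(pair(b, b), b), pair(p(a), p(pair(a, b))))  →  p(p(pair(a, b)))   [R5 at ε]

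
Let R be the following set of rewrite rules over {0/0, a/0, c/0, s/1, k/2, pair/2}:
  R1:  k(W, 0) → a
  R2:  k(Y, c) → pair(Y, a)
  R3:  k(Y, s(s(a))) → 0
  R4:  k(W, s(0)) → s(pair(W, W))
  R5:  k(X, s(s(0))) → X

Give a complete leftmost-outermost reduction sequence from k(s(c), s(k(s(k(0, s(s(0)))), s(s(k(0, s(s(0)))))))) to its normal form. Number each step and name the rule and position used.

s(c)

1. k(s(c), s(k(s(k(0, s(s(0)))), s(s(k(0, s(s(0))))))))  →  k(s(c), s(k(s(0), s(s(k(0, s(s(0))))))))   [R5 at 2.1.1.1]
2. k(s(c), s(k(s(0), s(s(k(0, s(s(0))))))))  →  k(s(c), s(k(s(0), s(s(0)))))   [R5 at 2.1.2.1.1]
3. k(s(c), s(k(s(0), s(s(0)))))  →  k(s(c), s(s(0)))   [R5 at 2.1]
4. k(s(c), s(s(0)))  →  s(c)   [R5 at ε]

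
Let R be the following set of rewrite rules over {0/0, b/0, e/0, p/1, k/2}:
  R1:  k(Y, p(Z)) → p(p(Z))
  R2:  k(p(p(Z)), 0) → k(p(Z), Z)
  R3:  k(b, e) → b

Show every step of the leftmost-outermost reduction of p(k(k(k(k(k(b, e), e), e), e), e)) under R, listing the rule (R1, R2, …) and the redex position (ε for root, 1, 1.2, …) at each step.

1. p(k(k(k(k(k(b, e), e), e), e), e))  →  p(k(k(k(k(b, e), e), e), e))   [R3 at 1.1.1.1.1]
2. p(k(k(k(k(b, e), e), e), e))  →  p(k(k(k(b, e), e), e))   [R3 at 1.1.1.1]
3. p(k(k(k(b, e), e), e))  →  p(k(k(b, e), e))   [R3 at 1.1.1]
4. p(k(k(b, e), e))  →  p(k(b, e))   [R3 at 1.1]
5. p(k(b, e))  →  p(b)   [R3 at 1]

p(b)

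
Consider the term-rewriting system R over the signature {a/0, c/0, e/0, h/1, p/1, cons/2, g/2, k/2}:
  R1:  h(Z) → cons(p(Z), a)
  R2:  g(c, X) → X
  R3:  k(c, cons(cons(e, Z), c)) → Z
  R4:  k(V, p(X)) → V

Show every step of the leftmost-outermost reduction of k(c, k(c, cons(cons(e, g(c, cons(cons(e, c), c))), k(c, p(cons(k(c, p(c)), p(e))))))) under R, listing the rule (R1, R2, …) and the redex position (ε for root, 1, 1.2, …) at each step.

c

1. k(c, k(c, cons(cons(e, g(c, cons(cons(e, c), c))), k(c, p(cons(k(c, p(c)), p(e)))))))  →  k(c, k(c, cons(cons(e, cons(cons(e, c), c)), k(c, p(cons(k(c, p(c)), p(e)))))))   [R2 at 2.2.1.2]
2. k(c, k(c, cons(cons(e, cons(cons(e, c), c)), k(c, p(cons(k(c, p(c)), p(e)))))))  →  k(c, k(c, cons(cons(e, cons(cons(e, c), c)), c)))   [R4 at 2.2.2]
3. k(c, k(c, cons(cons(e, cons(cons(e, c), c)), c)))  →  k(c, cons(cons(e, c), c))   [R3 at 2]
4. k(c, cons(cons(e, c), c))  →  c   [R3 at ε]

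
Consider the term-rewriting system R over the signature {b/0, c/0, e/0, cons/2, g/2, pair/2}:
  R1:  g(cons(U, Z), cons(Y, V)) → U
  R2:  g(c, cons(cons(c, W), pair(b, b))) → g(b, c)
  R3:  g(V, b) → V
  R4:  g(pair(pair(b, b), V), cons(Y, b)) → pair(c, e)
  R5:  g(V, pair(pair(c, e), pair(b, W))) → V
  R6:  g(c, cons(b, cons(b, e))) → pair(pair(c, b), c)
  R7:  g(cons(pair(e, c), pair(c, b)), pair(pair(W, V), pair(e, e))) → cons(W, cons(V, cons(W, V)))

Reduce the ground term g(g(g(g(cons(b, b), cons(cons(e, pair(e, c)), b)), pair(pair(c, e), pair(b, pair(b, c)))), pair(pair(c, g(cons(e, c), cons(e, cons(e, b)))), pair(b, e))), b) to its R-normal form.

b

1. g(g(g(g(cons(b, b), cons(cons(e, pair(e, c)), b)), pair(pair(c, e), pair(b, pair(b, c)))), pair(pair(c, g(cons(e, c), cons(e, cons(e, b)))), pair(b, e))), b)  →  g(g(g(cons(b, b), cons(cons(e, pair(e, c)), b)), pair(pair(c, e), pair(b, pair(b, c)))), pair(pair(c, g(cons(e, c), cons(e, cons(e, b)))), pair(b, e)))   [R3 at ε]
2. g(g(g(cons(b, b), cons(cons(e, pair(e, c)), b)), pair(pair(c, e), pair(b, pair(b, c)))), pair(pair(c, g(cons(e, c), cons(e, cons(e, b)))), pair(b, e)))  →  g(g(cons(b, b), cons(cons(e, pair(e, c)), b)), pair(pair(c, g(cons(e, c), cons(e, cons(e, b)))), pair(b, e)))   [R5 at 1]
3. g(g(cons(b, b), cons(cons(e, pair(e, c)), b)), pair(pair(c, g(cons(e, c), cons(e, cons(e, b)))), pair(b, e)))  →  g(b, pair(pair(c, g(cons(e, c), cons(e, cons(e, b)))), pair(b, e)))   [R1 at 1]
4. g(b, pair(pair(c, g(cons(e, c), cons(e, cons(e, b)))), pair(b, e)))  →  g(b, pair(pair(c, e), pair(b, e)))   [R1 at 2.1.2]
5. g(b, pair(pair(c, e), pair(b, e)))  →  b   [R5 at ε]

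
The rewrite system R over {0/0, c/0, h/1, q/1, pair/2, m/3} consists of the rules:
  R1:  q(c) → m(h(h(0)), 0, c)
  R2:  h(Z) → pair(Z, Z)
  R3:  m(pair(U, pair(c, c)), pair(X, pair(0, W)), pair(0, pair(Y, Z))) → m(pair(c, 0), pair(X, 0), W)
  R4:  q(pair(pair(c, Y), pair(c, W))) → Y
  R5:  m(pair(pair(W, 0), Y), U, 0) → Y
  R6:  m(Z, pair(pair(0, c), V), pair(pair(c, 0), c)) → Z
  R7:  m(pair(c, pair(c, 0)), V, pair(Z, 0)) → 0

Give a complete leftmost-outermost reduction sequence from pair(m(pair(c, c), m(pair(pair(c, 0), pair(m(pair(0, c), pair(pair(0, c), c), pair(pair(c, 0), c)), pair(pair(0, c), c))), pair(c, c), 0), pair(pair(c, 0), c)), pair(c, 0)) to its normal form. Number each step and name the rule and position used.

1. pair(m(pair(c, c), m(pair(pair(c, 0), pair(m(pair(0, c), pair(pair(0, c), c), pair(pair(c, 0), c)), pair(pair(0, c), c))), pair(c, c), 0), pair(pair(c, 0), c)), pair(c, 0))  →  pair(m(pair(c, c), pair(m(pair(0, c), pair(pair(0, c), c), pair(pair(c, 0), c)), pair(pair(0, c), c)), pair(pair(c, 0), c)), pair(c, 0))   [R5 at 1.2]
2. pair(m(pair(c, c), pair(m(pair(0, c), pair(pair(0, c), c), pair(pair(c, 0), c)), pair(pair(0, c), c)), pair(pair(c, 0), c)), pair(c, 0))  →  pair(m(pair(c, c), pair(pair(0, c), pair(pair(0, c), c)), pair(pair(c, 0), c)), pair(c, 0))   [R6 at 1.2.1]
3. pair(m(pair(c, c), pair(pair(0, c), pair(pair(0, c), c)), pair(pair(c, 0), c)), pair(c, 0))  →  pair(pair(c, c), pair(c, 0))   [R6 at 1]

pair(pair(c, c), pair(c, 0))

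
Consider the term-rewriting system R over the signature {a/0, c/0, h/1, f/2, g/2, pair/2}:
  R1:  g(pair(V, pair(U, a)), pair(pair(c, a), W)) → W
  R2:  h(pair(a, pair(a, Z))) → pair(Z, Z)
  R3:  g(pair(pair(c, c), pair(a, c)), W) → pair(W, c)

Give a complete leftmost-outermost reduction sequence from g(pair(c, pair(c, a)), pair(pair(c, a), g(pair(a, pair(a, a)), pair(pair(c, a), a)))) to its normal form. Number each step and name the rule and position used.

a

1. g(pair(c, pair(c, a)), pair(pair(c, a), g(pair(a, pair(a, a)), pair(pair(c, a), a))))  →  g(pair(a, pair(a, a)), pair(pair(c, a), a))   [R1 at ε]
2. g(pair(a, pair(a, a)), pair(pair(c, a), a))  →  a   [R1 at ε]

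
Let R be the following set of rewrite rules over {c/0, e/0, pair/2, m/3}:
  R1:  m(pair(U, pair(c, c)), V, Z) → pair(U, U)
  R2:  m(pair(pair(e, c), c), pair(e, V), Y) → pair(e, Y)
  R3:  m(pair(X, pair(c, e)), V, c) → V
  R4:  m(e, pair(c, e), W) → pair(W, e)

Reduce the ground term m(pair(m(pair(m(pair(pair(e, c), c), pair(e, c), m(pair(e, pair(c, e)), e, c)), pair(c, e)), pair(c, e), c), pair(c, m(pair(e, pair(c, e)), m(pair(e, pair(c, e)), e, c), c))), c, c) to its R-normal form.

c

1. m(pair(m(pair(m(pair(pair(e, c), c), pair(e, c), m(pair(e, pair(c, e)), e, c)), pair(c, e)), pair(c, e), c), pair(c, m(pair(e, pair(c, e)), m(pair(e, pair(c, e)), e, c), c))), c, c)  →  m(pair(pair(c, e), pair(c, m(pair(e, pair(c, e)), m(pair(e, pair(c, e)), e, c), c))), c, c)   [R3 at 1.1]
2. m(pair(pair(c, e), pair(c, m(pair(e, pair(c, e)), m(pair(e, pair(c, e)), e, c), c))), c, c)  →  m(pair(pair(c, e), pair(c, m(pair(e, pair(c, e)), e, c))), c, c)   [R3 at 1.2.2]
3. m(pair(pair(c, e), pair(c, m(pair(e, pair(c, e)), e, c))), c, c)  →  m(pair(pair(c, e), pair(c, e)), c, c)   [R3 at 1.2.2]
4. m(pair(pair(c, e), pair(c, e)), c, c)  →  c   [R3 at ε]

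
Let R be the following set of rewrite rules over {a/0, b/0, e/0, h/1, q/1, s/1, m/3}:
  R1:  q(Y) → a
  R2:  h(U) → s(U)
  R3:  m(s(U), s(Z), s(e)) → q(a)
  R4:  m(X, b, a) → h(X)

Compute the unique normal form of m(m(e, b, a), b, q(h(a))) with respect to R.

1. m(m(e, b, a), b, q(h(a)))  →  m(h(e), b, q(h(a)))   [R4 at 1]
2. m(h(e), b, q(h(a)))  →  m(s(e), b, q(h(a)))   [R2 at 1]
3. m(s(e), b, q(h(a)))  →  m(s(e), b, a)   [R1 at 3]
4. m(s(e), b, a)  →  h(s(e))   [R4 at ε]
5. h(s(e))  →  s(s(e))   [R2 at ε]

s(s(e))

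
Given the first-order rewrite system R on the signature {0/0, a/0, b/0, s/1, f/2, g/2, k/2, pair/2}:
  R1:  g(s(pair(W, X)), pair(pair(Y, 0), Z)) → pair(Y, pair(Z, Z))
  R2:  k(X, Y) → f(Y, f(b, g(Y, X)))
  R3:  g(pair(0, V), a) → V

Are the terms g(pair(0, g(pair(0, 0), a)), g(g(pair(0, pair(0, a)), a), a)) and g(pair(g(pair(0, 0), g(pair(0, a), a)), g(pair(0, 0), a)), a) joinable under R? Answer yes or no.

Reduce t₁ = g(pair(0, g(pair(0, 0), a)), g(g(pair(0, pair(0, a)), a), a)):
1. g(pair(0, g(pair(0, 0), a)), g(g(pair(0, pair(0, a)), a), a))  →  g(pair(0, 0), g(g(pair(0, pair(0, a)), a), a))   [R3 at 1.2]
2. g(pair(0, 0), g(g(pair(0, pair(0, a)), a), a))  →  g(pair(0, 0), g(pair(0, a), a))   [R3 at 2.1]
3. g(pair(0, 0), g(pair(0, a), a))  →  g(pair(0, 0), a)   [R3 at 2]
4. g(pair(0, 0), a)  →  0   [R3 at ε]

Reduce t₂ = g(pair(g(pair(0, 0), g(pair(0, a), a)), g(pair(0, 0), a)), a):
1. g(pair(g(pair(0, 0), g(pair(0, a), a)), g(pair(0, 0), a)), a)  →  g(pair(g(pair(0, 0), a), g(pair(0, 0), a)), a)   [R3 at 1.1.2]
2. g(pair(g(pair(0, 0), a), g(pair(0, 0), a)), a)  →  g(pair(0, g(pair(0, 0), a)), a)   [R3 at 1.1]
3. g(pair(0, g(pair(0, 0), a)), a)  →  g(pair(0, 0), a)   [R3 at ε]
4. g(pair(0, 0), a)  →  0   [R3 at ε]

yes — NF(t₁) = 0, NF(t₂) = 0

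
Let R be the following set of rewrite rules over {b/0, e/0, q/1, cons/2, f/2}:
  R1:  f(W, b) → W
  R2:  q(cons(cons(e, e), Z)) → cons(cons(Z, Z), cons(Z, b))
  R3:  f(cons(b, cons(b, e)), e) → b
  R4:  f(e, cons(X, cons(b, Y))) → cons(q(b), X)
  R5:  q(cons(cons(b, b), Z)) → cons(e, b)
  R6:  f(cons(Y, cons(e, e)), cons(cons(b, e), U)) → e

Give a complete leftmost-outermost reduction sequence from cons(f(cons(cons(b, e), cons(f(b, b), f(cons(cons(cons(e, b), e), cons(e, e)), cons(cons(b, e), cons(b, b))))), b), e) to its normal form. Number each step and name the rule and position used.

1. cons(f(cons(cons(b, e), cons(f(b, b), f(cons(cons(cons(e, b), e), cons(e, e)), cons(cons(b, e), cons(b, b))))), b), e)  →  cons(cons(cons(b, e), cons(f(b, b), f(cons(cons(cons(e, b), e), cons(e, e)), cons(cons(b, e), cons(b, b))))), e)   [R1 at 1]
2. cons(cons(cons(b, e), cons(f(b, b), f(cons(cons(cons(e, b), e), cons(e, e)), cons(cons(b, e), cons(b, b))))), e)  →  cons(cons(cons(b, e), cons(b, f(cons(cons(cons(e, b), e), cons(e, e)), cons(cons(b, e), cons(b, b))))), e)   [R1 at 1.2.1]
3. cons(cons(cons(b, e), cons(b, f(cons(cons(cons(e, b), e), cons(e, e)), cons(cons(b, e), cons(b, b))))), e)  →  cons(cons(cons(b, e), cons(b, e)), e)   [R6 at 1.2.2]

cons(cons(cons(b, e), cons(b, e)), e)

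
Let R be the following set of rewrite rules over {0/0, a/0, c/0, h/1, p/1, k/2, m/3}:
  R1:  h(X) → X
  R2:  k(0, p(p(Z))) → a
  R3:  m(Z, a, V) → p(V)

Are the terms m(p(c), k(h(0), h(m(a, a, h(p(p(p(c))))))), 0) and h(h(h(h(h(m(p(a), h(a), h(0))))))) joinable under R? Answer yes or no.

yes — NF(t₁) = p(0), NF(t₂) = p(0)

Reduce t₁ = m(p(c), k(h(0), h(m(a, a, h(p(p(p(c))))))), 0):
1. m(p(c), k(h(0), h(m(a, a, h(p(p(p(c))))))), 0)  →  m(p(c), k(0, h(m(a, a, h(p(p(p(c))))))), 0)   [R1 at 2.1]
2. m(p(c), k(0, h(m(a, a, h(p(p(p(c))))))), 0)  →  m(p(c), k(0, m(a, a, h(p(p(p(c)))))), 0)   [R1 at 2.2]
3. m(p(c), k(0, m(a, a, h(p(p(p(c)))))), 0)  →  m(p(c), k(0, p(h(p(p(p(c)))))), 0)   [R3 at 2.2]
4. m(p(c), k(0, p(h(p(p(p(c)))))), 0)  →  m(p(c), k(0, p(p(p(p(c))))), 0)   [R1 at 2.2.1]
5. m(p(c), k(0, p(p(p(p(c))))), 0)  →  m(p(c), a, 0)   [R2 at 2]
6. m(p(c), a, 0)  →  p(0)   [R3 at ε]

Reduce t₂ = h(h(h(h(h(m(p(a), h(a), h(0))))))):
1. h(h(h(h(h(m(p(a), h(a), h(0)))))))  →  h(h(h(h(m(p(a), h(a), h(0))))))   [R1 at ε]
2. h(h(h(h(m(p(a), h(a), h(0))))))  →  h(h(h(m(p(a), h(a), h(0)))))   [R1 at ε]
3. h(h(h(m(p(a), h(a), h(0)))))  →  h(h(m(p(a), h(a), h(0))))   [R1 at ε]
4. h(h(m(p(a), h(a), h(0))))  →  h(m(p(a), h(a), h(0)))   [R1 at ε]
5. h(m(p(a), h(a), h(0)))  →  m(p(a), h(a), h(0))   [R1 at ε]
6. m(p(a), h(a), h(0))  →  m(p(a), a, h(0))   [R1 at 2]
7. m(p(a), a, h(0))  →  p(h(0))   [R3 at ε]
8. p(h(0))  →  p(0)   [R1 at 1]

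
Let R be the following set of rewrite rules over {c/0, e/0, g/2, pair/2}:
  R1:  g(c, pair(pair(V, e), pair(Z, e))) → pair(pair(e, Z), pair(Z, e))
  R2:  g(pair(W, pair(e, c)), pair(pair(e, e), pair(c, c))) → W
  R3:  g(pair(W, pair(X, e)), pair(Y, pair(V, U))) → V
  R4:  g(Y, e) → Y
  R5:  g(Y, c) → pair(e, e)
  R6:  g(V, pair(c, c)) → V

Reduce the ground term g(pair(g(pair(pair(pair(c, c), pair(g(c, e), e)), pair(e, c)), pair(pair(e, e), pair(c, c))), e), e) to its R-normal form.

pair(pair(pair(c, c), pair(c, e)), e)

1. g(pair(g(pair(pair(pair(c, c), pair(g(c, e), e)), pair(e, c)), pair(pair(e, e), pair(c, c))), e), e)  →  pair(g(pair(pair(pair(c, c), pair(g(c, e), e)), pair(e, c)), pair(pair(e, e), pair(c, c))), e)   [R4 at ε]
2. pair(g(pair(pair(pair(c, c), pair(g(c, e), e)), pair(e, c)), pair(pair(e, e), pair(c, c))), e)  →  pair(pair(pair(c, c), pair(g(c, e), e)), e)   [R2 at 1]
3. pair(pair(pair(c, c), pair(g(c, e), e)), e)  →  pair(pair(pair(c, c), pair(c, e)), e)   [R4 at 1.2.1]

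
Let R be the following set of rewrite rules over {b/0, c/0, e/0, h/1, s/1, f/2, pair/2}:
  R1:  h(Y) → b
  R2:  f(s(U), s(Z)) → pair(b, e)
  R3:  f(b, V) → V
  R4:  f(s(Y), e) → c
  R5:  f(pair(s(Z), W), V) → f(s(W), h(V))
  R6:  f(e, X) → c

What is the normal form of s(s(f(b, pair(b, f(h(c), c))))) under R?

1. s(s(f(b, pair(b, f(h(c), c)))))  →  s(s(pair(b, f(h(c), c))))   [R3 at 1.1]
2. s(s(pair(b, f(h(c), c))))  →  s(s(pair(b, f(b, c))))   [R1 at 1.1.2.1]
3. s(s(pair(b, f(b, c))))  →  s(s(pair(b, c)))   [R3 at 1.1.2]

s(s(pair(b, c)))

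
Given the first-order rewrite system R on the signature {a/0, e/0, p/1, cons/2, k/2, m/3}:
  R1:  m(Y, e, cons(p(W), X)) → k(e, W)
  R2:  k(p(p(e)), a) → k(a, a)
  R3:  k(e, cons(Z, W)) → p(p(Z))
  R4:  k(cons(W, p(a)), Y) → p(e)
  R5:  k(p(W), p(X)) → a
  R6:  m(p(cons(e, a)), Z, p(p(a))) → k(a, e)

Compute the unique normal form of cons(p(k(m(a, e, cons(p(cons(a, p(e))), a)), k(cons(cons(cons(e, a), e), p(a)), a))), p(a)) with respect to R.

1. cons(p(k(m(a, e, cons(p(cons(a, p(e))), a)), k(cons(cons(cons(e, a), e), p(a)), a))), p(a))  →  cons(p(k(k(e, cons(a, p(e))), k(cons(cons(cons(e, a), e), p(a)), a))), p(a))   [R1 at 1.1.1]
2. cons(p(k(k(e, cons(a, p(e))), k(cons(cons(cons(e, a), e), p(a)), a))), p(a))  →  cons(p(k(p(p(a)), k(cons(cons(cons(e, a), e), p(a)), a))), p(a))   [R3 at 1.1.1]
3. cons(p(k(p(p(a)), k(cons(cons(cons(e, a), e), p(a)), a))), p(a))  →  cons(p(k(p(p(a)), p(e))), p(a))   [R4 at 1.1.2]
4. cons(p(k(p(p(a)), p(e))), p(a))  →  cons(p(a), p(a))   [R5 at 1.1]

cons(p(a), p(a))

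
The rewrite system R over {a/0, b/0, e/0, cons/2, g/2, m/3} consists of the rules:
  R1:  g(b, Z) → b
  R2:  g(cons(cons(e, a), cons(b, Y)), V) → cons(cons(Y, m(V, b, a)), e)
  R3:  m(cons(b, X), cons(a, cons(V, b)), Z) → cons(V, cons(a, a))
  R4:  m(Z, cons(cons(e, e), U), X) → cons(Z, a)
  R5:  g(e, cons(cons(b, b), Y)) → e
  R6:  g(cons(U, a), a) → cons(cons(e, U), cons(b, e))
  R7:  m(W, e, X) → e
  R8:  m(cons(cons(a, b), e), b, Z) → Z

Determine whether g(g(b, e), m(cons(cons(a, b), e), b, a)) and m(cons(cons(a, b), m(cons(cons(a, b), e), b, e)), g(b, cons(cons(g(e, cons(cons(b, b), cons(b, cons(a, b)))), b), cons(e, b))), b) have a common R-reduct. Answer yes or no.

Reduce t₁ = g(g(b, e), m(cons(cons(a, b), e), b, a)):
1. g(g(b, e), m(cons(cons(a, b), e), b, a))  →  g(b, m(cons(cons(a, b), e), b, a))   [R1 at 1]
2. g(b, m(cons(cons(a, b), e), b, a))  →  b   [R1 at ε]

Reduce t₂ = m(cons(cons(a, b), m(cons(cons(a, b), e), b, e)), g(b, cons(cons(g(e, cons(cons(b, b), cons(b, cons(a, b)))), b), cons(e, b))), b):
1. m(cons(cons(a, b), m(cons(cons(a, b), e), b, e)), g(b, cons(cons(g(e, cons(cons(b, b), cons(b, cons(a, b)))), b), cons(e, b))), b)  →  m(cons(cons(a, b), e), g(b, cons(cons(g(e, cons(cons(b, b), cons(b, cons(a, b)))), b), cons(e, b))), b)   [R8 at 1.2]
2. m(cons(cons(a, b), e), g(b, cons(cons(g(e, cons(cons(b, b), cons(b, cons(a, b)))), b), cons(e, b))), b)  →  m(cons(cons(a, b), e), b, b)   [R1 at 2]
3. m(cons(cons(a, b), e), b, b)  →  b   [R8 at ε]

yes — NF(t₁) = b, NF(t₂) = b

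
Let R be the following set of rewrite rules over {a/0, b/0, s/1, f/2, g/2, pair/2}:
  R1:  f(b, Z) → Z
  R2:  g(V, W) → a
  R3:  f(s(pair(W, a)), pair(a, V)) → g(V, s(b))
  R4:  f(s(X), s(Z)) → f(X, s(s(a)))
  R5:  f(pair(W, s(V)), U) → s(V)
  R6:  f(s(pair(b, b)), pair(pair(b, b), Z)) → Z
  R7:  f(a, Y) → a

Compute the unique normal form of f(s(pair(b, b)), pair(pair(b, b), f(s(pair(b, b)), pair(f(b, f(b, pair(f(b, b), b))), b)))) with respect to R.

b

1. f(s(pair(b, b)), pair(pair(b, b), f(s(pair(b, b)), pair(f(b, f(b, pair(f(b, b), b))), b))))  →  f(s(pair(b, b)), pair(f(b, f(b, pair(f(b, b), b))), b))   [R6 at ε]
2. f(s(pair(b, b)), pair(f(b, f(b, pair(f(b, b), b))), b))  →  f(s(pair(b, b)), pair(f(b, pair(f(b, b), b)), b))   [R1 at 2.1]
3. f(s(pair(b, b)), pair(f(b, pair(f(b, b), b)), b))  →  f(s(pair(b, b)), pair(pair(f(b, b), b), b))   [R1 at 2.1]
4. f(s(pair(b, b)), pair(pair(f(b, b), b), b))  →  f(s(pair(b, b)), pair(pair(b, b), b))   [R1 at 2.1.1]
5. f(s(pair(b, b)), pair(pair(b, b), b))  →  b   [R6 at ε]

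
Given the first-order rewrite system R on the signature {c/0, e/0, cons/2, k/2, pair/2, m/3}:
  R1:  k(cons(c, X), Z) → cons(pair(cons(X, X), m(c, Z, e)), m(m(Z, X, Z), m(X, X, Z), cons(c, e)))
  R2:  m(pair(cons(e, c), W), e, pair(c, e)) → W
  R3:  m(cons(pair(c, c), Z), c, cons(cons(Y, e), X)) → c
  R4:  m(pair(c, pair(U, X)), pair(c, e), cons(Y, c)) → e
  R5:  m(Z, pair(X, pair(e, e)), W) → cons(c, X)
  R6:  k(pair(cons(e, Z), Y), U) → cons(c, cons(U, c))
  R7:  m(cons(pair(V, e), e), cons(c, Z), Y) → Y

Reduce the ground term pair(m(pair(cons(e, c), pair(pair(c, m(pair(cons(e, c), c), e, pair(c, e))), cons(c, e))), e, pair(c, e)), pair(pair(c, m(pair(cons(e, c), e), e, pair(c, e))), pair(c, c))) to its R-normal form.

1. pair(m(pair(cons(e, c), pair(pair(c, m(pair(cons(e, c), c), e, pair(c, e))), cons(c, e))), e, pair(c, e)), pair(pair(c, m(pair(cons(e, c), e), e, pair(c, e))), pair(c, c)))  →  pair(pair(pair(c, m(pair(cons(e, c), c), e, pair(c, e))), cons(c, e)), pair(pair(c, m(pair(cons(e, c), e), e, pair(c, e))), pair(c, c)))   [R2 at 1]
2. pair(pair(pair(c, m(pair(cons(e, c), c), e, pair(c, e))), cons(c, e)), pair(pair(c, m(pair(cons(e, c), e), e, pair(c, e))), pair(c, c)))  →  pair(pair(pair(c, c), cons(c, e)), pair(pair(c, m(pair(cons(e, c), e), e, pair(c, e))), pair(c, c)))   [R2 at 1.1.2]
3. pair(pair(pair(c, c), cons(c, e)), pair(pair(c, m(pair(cons(e, c), e), e, pair(c, e))), pair(c, c)))  →  pair(pair(pair(c, c), cons(c, e)), pair(pair(c, e), pair(c, c)))   [R2 at 2.1.2]

pair(pair(pair(c, c), cons(c, e)), pair(pair(c, e), pair(c, c)))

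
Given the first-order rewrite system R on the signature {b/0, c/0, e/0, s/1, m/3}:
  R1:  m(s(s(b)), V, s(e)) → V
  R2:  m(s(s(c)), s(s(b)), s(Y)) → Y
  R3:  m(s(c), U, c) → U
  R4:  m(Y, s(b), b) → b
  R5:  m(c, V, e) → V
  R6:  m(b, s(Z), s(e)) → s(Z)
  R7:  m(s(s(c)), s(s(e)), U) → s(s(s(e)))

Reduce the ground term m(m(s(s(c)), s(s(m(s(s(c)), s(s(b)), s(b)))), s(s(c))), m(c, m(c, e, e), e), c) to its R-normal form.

1. m(m(s(s(c)), s(s(m(s(s(c)), s(s(b)), s(b)))), s(s(c))), m(c, m(c, e, e), e), c)  →  m(m(s(s(c)), s(s(b)), s(s(c))), m(c, m(c, e, e), e), c)   [R2 at 1.2.1.1]
2. m(m(s(s(c)), s(s(b)), s(s(c))), m(c, m(c, e, e), e), c)  →  m(s(c), m(c, m(c, e, e), e), c)   [R2 at 1]
3. m(s(c), m(c, m(c, e, e), e), c)  →  m(c, m(c, e, e), e)   [R3 at ε]
4. m(c, m(c, e, e), e)  →  m(c, e, e)   [R5 at ε]
5. m(c, e, e)  →  e   [R5 at ε]

e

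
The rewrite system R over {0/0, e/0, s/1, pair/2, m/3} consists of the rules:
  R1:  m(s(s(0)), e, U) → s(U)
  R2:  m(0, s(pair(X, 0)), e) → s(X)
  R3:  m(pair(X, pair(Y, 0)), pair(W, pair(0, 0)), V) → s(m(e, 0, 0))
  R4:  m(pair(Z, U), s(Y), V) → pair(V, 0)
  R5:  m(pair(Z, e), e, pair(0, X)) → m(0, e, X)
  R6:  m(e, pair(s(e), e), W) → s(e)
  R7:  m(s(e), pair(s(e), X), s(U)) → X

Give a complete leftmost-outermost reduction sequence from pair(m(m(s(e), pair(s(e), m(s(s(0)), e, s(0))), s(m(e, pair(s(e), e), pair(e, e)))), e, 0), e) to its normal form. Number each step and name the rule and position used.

1. pair(m(m(s(e), pair(s(e), m(s(s(0)), e, s(0))), s(m(e, pair(s(e), e), pair(e, e)))), e, 0), e)  →  pair(m(m(s(s(0)), e, s(0)), e, 0), e)   [R7 at 1.1]
2. pair(m(m(s(s(0)), e, s(0)), e, 0), e)  →  pair(m(s(s(0)), e, 0), e)   [R1 at 1.1]
3. pair(m(s(s(0)), e, 0), e)  →  pair(s(0), e)   [R1 at 1]

pair(s(0), e)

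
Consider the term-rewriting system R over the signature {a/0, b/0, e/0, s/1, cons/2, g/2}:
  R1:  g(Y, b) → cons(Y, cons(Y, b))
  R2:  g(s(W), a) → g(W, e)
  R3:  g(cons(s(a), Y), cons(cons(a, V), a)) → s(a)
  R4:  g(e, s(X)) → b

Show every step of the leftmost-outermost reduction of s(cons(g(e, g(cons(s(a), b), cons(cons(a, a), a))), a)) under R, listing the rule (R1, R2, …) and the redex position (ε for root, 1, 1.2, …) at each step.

1. s(cons(g(e, g(cons(s(a), b), cons(cons(a, a), a))), a))  →  s(cons(g(e, s(a)), a))   [R3 at 1.1.2]
2. s(cons(g(e, s(a)), a))  →  s(cons(b, a))   [R4 at 1.1]

s(cons(b, a))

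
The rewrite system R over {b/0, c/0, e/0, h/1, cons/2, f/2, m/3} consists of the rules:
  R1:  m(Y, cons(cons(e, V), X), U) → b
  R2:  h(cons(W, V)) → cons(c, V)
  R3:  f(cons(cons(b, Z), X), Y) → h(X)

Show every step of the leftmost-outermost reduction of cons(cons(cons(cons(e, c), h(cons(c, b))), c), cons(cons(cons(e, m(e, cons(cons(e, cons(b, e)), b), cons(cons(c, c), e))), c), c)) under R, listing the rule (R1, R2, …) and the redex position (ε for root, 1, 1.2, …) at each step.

1. cons(cons(cons(cons(e, c), h(cons(c, b))), c), cons(cons(cons(e, m(e, cons(cons(e, cons(b, e)), b), cons(cons(c, c), e))), c), c))  →  cons(cons(cons(cons(e, c), cons(c, b)), c), cons(cons(cons(e, m(e, cons(cons(e, cons(b, e)), b), cons(cons(c, c), e))), c), c))   [R2 at 1.1.2]
2. cons(cons(cons(cons(e, c), cons(c, b)), c), cons(cons(cons(e, m(e, cons(cons(e, cons(b, e)), b), cons(cons(c, c), e))), c), c))  →  cons(cons(cons(cons(e, c), cons(c, b)), c), cons(cons(cons(e, b), c), c))   [R1 at 2.1.1.2]

cons(cons(cons(cons(e, c), cons(c, b)), c), cons(cons(cons(e, b), c), c))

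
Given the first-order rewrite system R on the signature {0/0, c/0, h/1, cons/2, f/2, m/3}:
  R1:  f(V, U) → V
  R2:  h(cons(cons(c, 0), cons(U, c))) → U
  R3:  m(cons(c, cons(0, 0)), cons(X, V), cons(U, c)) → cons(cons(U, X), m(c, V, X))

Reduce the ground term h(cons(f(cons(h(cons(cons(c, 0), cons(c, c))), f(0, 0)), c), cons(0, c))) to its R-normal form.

1. h(cons(f(cons(h(cons(cons(c, 0), cons(c, c))), f(0, 0)), c), cons(0, c)))  →  h(cons(cons(h(cons(cons(c, 0), cons(c, c))), f(0, 0)), cons(0, c)))   [R1 at 1.1]
2. h(cons(cons(h(cons(cons(c, 0), cons(c, c))), f(0, 0)), cons(0, c)))  →  h(cons(cons(c, f(0, 0)), cons(0, c)))   [R2 at 1.1.1]
3. h(cons(cons(c, f(0, 0)), cons(0, c)))  →  h(cons(cons(c, 0), cons(0, c)))   [R1 at 1.1.2]
4. h(cons(cons(c, 0), cons(0, c)))  →  0   [R2 at ε]

0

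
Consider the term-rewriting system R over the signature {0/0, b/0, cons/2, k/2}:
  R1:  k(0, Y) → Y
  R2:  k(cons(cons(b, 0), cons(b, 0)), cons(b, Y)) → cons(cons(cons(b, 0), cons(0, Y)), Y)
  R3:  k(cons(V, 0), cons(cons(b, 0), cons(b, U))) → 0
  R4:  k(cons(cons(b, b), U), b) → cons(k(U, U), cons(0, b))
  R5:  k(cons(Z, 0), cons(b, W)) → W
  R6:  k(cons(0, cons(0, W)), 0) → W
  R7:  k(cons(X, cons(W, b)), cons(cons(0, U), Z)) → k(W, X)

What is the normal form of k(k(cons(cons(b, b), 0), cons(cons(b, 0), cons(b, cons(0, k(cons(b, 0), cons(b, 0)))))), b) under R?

b

1. k(k(cons(cons(b, b), 0), cons(cons(b, 0), cons(b, cons(0, k(cons(b, 0), cons(b, 0)))))), b)  →  k(0, b)   [R3 at 1]
2. k(0, b)  →  b   [R1 at ε]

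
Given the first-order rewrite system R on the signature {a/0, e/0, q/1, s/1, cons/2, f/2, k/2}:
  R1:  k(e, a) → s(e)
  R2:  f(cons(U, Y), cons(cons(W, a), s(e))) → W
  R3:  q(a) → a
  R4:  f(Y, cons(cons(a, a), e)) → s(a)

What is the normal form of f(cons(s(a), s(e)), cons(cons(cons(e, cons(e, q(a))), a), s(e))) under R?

cons(e, cons(e, a))

1. f(cons(s(a), s(e)), cons(cons(cons(e, cons(e, q(a))), a), s(e)))  →  cons(e, cons(e, q(a)))   [R2 at ε]
2. cons(e, cons(e, q(a)))  →  cons(e, cons(e, a))   [R3 at 2.2]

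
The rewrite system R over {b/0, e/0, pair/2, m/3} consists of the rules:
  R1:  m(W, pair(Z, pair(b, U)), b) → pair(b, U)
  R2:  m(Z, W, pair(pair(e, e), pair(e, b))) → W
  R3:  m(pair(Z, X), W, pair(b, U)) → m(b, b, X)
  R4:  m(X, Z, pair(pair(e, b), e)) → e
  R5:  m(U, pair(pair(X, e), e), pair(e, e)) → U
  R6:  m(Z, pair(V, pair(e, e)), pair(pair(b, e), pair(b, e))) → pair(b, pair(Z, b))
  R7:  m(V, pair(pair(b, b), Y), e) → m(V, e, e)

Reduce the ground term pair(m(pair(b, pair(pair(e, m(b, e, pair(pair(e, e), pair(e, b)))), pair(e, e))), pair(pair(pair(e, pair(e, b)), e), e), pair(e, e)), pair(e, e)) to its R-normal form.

1. pair(m(pair(b, pair(pair(e, m(b, e, pair(pair(e, e), pair(e, b)))), pair(e, e))), pair(pair(pair(e, pair(e, b)), e), e), pair(e, e)), pair(e, e))  →  pair(pair(b, pair(pair(e, m(b, e, pair(pair(e, e), pair(e, b)))), pair(e, e))), pair(e, e))   [R5 at 1]
2. pair(pair(b, pair(pair(e, m(b, e, pair(pair(e, e), pair(e, b)))), pair(e, e))), pair(e, e))  →  pair(pair(b, pair(pair(e, e), pair(e, e))), pair(e, e))   [R2 at 1.2.1.2]

pair(pair(b, pair(pair(e, e), pair(e, e))), pair(e, e))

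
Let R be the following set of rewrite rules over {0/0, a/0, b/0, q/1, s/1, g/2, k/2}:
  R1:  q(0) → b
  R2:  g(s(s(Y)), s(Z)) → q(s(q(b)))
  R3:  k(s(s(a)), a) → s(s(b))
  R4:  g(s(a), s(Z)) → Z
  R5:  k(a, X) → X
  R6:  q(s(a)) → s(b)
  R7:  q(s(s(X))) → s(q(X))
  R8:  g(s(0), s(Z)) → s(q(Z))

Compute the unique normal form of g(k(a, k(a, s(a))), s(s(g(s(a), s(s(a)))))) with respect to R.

s(s(a))

1. g(k(a, k(a, s(a))), s(s(g(s(a), s(s(a))))))  →  g(k(a, s(a)), s(s(g(s(a), s(s(a))))))   [R5 at 1]
2. g(k(a, s(a)), s(s(g(s(a), s(s(a))))))  →  g(s(a), s(s(g(s(a), s(s(a))))))   [R5 at 1]
3. g(s(a), s(s(g(s(a), s(s(a))))))  →  s(g(s(a), s(s(a))))   [R4 at ε]
4. s(g(s(a), s(s(a))))  →  s(s(a))   [R4 at 1]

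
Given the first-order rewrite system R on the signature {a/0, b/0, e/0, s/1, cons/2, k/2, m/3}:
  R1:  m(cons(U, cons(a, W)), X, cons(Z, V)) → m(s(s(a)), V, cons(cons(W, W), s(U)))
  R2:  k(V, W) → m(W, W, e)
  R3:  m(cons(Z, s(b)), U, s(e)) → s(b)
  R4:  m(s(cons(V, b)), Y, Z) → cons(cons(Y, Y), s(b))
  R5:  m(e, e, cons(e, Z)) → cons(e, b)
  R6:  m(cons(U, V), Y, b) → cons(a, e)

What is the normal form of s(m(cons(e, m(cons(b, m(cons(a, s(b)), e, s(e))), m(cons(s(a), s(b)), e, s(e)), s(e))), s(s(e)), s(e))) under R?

s(s(b))

1. s(m(cons(e, m(cons(b, m(cons(a, s(b)), e, s(e))), m(cons(s(a), s(b)), e, s(e)), s(e))), s(s(e)), s(e)))  →  s(m(cons(e, m(cons(b, s(b)), m(cons(s(a), s(b)), e, s(e)), s(e))), s(s(e)), s(e)))   [R3 at 1.1.2.1.2]
2. s(m(cons(e, m(cons(b, s(b)), m(cons(s(a), s(b)), e, s(e)), s(e))), s(s(e)), s(e)))  →  s(m(cons(e, s(b)), s(s(e)), s(e)))   [R3 at 1.1.2]
3. s(m(cons(e, s(b)), s(s(e)), s(e)))  →  s(s(b))   [R3 at 1]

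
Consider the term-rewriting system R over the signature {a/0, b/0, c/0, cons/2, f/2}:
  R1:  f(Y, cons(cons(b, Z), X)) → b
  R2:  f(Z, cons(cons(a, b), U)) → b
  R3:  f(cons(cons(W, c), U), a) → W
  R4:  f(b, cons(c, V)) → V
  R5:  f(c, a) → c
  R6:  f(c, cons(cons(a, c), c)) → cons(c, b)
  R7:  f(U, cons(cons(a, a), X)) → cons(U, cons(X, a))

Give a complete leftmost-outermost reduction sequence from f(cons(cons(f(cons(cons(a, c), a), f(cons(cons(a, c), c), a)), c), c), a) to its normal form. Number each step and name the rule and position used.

1. f(cons(cons(f(cons(cons(a, c), a), f(cons(cons(a, c), c), a)), c), c), a)  →  f(cons(cons(a, c), a), f(cons(cons(a, c), c), a))   [R3 at ε]
2. f(cons(cons(a, c), a), f(cons(cons(a, c), c), a))  →  f(cons(cons(a, c), a), a)   [R3 at 2]
3. f(cons(cons(a, c), a), a)  →  a   [R3 at ε]

a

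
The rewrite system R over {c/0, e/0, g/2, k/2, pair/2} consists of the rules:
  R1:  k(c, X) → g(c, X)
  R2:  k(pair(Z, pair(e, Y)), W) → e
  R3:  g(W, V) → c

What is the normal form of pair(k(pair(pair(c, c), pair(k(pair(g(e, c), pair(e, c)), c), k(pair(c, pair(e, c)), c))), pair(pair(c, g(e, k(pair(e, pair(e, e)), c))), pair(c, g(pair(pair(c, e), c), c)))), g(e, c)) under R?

pair(e, c)

1. pair(k(pair(pair(c, c), pair(k(pair(g(e, c), pair(e, c)), c), k(pair(c, pair(e, c)), c))), pair(pair(c, g(e, k(pair(e, pair(e, e)), c))), pair(c, g(pair(pair(c, e), c), c)))), g(e, c))  →  pair(k(pair(pair(c, c), pair(e, k(pair(c, pair(e, c)), c))), pair(pair(c, g(e, k(pair(e, pair(e, e)), c))), pair(c, g(pair(pair(c, e), c), c)))), g(e, c))   [R2 at 1.1.2.1]
2. pair(k(pair(pair(c, c), pair(e, k(pair(c, pair(e, c)), c))), pair(pair(c, g(e, k(pair(e, pair(e, e)), c))), pair(c, g(pair(pair(c, e), c), c)))), g(e, c))  →  pair(e, g(e, c))   [R2 at 1]
3. pair(e, g(e, c))  →  pair(e, c)   [R3 at 2]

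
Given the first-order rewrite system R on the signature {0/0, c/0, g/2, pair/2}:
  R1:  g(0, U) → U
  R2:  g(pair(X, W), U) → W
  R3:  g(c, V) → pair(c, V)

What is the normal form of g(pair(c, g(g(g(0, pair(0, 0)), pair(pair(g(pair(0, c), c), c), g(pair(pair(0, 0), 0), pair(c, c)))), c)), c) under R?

1. g(pair(c, g(g(g(0, pair(0, 0)), pair(pair(g(pair(0, c), c), c), g(pair(pair(0, 0), 0), pair(c, c)))), c)), c)  →  g(g(g(0, pair(0, 0)), pair(pair(g(pair(0, c), c), c), g(pair(pair(0, 0), 0), pair(c, c)))), c)   [R2 at ε]
2. g(g(g(0, pair(0, 0)), pair(pair(g(pair(0, c), c), c), g(pair(pair(0, 0), 0), pair(c, c)))), c)  →  g(g(pair(0, 0), pair(pair(g(pair(0, c), c), c), g(pair(pair(0, 0), 0), pair(c, c)))), c)   [R1 at 1.1]
3. g(g(pair(0, 0), pair(pair(g(pair(0, c), c), c), g(pair(pair(0, 0), 0), pair(c, c)))), c)  →  g(0, c)   [R2 at 1]
4. g(0, c)  →  c   [R1 at ε]

c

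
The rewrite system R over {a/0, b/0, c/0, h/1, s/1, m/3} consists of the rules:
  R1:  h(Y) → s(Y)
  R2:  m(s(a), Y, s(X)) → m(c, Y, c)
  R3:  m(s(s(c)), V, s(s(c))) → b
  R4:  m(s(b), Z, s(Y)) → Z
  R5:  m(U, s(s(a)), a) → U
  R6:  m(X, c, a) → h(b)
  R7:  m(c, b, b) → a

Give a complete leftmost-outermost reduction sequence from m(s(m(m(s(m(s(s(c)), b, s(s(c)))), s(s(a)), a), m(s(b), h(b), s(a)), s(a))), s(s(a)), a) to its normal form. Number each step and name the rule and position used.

1. m(s(m(m(s(m(s(s(c)), b, s(s(c)))), s(s(a)), a), m(s(b), h(b), s(a)), s(a))), s(s(a)), a)  →  s(m(m(s(m(s(s(c)), b, s(s(c)))), s(s(a)), a), m(s(b), h(b), s(a)), s(a)))   [R5 at ε]
2. s(m(m(s(m(s(s(c)), b, s(s(c)))), s(s(a)), a), m(s(b), h(b), s(a)), s(a)))  →  s(m(s(m(s(s(c)), b, s(s(c)))), m(s(b), h(b), s(a)), s(a)))   [R5 at 1.1]
3. s(m(s(m(s(s(c)), b, s(s(c)))), m(s(b), h(b), s(a)), s(a)))  →  s(m(s(b), m(s(b), h(b), s(a)), s(a)))   [R3 at 1.1.1]
4. s(m(s(b), m(s(b), h(b), s(a)), s(a)))  →  s(m(s(b), h(b), s(a)))   [R4 at 1]
5. s(m(s(b), h(b), s(a)))  →  s(h(b))   [R4 at 1]
6. s(h(b))  →  s(s(b))   [R1 at 1]

s(s(b))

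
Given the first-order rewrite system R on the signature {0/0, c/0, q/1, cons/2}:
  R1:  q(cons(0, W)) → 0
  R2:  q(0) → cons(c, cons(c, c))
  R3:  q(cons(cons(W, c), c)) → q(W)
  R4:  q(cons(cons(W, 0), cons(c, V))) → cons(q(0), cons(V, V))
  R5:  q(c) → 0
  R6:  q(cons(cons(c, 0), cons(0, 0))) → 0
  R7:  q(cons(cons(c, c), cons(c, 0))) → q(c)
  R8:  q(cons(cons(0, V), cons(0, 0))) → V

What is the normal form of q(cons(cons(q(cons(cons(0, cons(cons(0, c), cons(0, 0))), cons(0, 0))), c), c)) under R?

c

1. q(cons(cons(q(cons(cons(0, cons(cons(0, c), cons(0, 0))), cons(0, 0))), c), c))  →  q(q(cons(cons(0, cons(cons(0, c), cons(0, 0))), cons(0, 0))))   [R3 at ε]
2. q(q(cons(cons(0, cons(cons(0, c), cons(0, 0))), cons(0, 0))))  →  q(cons(cons(0, c), cons(0, 0)))   [R8 at 1]
3. q(cons(cons(0, c), cons(0, 0)))  →  c   [R8 at ε]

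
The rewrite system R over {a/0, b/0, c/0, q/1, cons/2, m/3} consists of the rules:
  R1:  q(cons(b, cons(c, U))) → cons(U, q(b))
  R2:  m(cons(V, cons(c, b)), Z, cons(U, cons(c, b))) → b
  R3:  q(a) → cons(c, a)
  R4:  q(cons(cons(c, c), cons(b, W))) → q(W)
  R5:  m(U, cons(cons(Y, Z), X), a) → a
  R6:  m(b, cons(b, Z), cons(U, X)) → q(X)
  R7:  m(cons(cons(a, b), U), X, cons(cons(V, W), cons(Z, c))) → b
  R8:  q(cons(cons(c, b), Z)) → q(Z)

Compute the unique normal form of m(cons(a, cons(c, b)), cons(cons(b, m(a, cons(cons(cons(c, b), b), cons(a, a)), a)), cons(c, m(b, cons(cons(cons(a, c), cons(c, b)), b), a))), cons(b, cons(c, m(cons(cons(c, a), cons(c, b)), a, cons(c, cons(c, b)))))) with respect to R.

b

1. m(cons(a, cons(c, b)), cons(cons(b, m(a, cons(cons(cons(c, b), b), cons(a, a)), a)), cons(c, m(b, cons(cons(cons(a, c), cons(c, b)), b), a))), cons(b, cons(c, m(cons(cons(c, a), cons(c, b)), a, cons(c, cons(c, b))))))  →  m(cons(a, cons(c, b)), cons(cons(b, a), cons(c, m(b, cons(cons(cons(a, c), cons(c, b)), b), a))), cons(b, cons(c, m(cons(cons(c, a), cons(c, b)), a, cons(c, cons(c, b))))))   [R5 at 2.1.2]
2. m(cons(a, cons(c, b)), cons(cons(b, a), cons(c, m(b, cons(cons(cons(a, c), cons(c, b)), b), a))), cons(b, cons(c, m(cons(cons(c, a), cons(c, b)), a, cons(c, cons(c, b))))))  →  m(cons(a, cons(c, b)), cons(cons(b, a), cons(c, a)), cons(b, cons(c, m(cons(cons(c, a), cons(c, b)), a, cons(c, cons(c, b))))))   [R5 at 2.2.2]
3. m(cons(a, cons(c, b)), cons(cons(b, a), cons(c, a)), cons(b, cons(c, m(cons(cons(c, a), cons(c, b)), a, cons(c, cons(c, b))))))  →  m(cons(a, cons(c, b)), cons(cons(b, a), cons(c, a)), cons(b, cons(c, b)))   [R2 at 3.2.2]
4. m(cons(a, cons(c, b)), cons(cons(b, a), cons(c, a)), cons(b, cons(c, b)))  →  b   [R2 at ε]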